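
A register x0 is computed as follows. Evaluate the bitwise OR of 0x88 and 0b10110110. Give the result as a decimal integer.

190

0x88 = 10001000
b = 10110110
 OR → 10111110 = 190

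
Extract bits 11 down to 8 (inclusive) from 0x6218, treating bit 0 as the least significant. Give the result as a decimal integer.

v = 0110001000011000
Shift right by 8: 01100010
Mask low 4 bits: 0010 = 2

2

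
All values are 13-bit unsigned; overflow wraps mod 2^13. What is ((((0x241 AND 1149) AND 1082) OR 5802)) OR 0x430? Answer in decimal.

5818

0x241 = 0001001000001
1149 = 0010001111101
→ AND → 0000001000001 = 65
1082 = 0010000111010
→ AND → 0000000000000 = 0
5802 = 1011010101010
→ OR → 1011010101010 = 5802
0x430 = 0010000110000
→ OR → 1011010111010 = 5818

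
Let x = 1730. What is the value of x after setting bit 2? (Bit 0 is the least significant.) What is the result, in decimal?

1734

x = 011011000010
bit 2 is currently 0; set it via x | (1 << 2) = x | 4
→ 011011000110 = 1734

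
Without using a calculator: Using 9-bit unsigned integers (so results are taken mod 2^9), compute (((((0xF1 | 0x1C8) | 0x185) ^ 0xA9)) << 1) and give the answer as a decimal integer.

0xF1 = 011110001
0x1C8 = 111001000
→ | → 111111001 = 505
0x185 = 110000101
→ | → 111111101 = 509
0xA9 = 010101001
→ ^ → 101010100 = 340
→ << 1 (mod 2^9) → 010101000 = 168

168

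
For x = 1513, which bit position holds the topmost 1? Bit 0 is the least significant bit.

10

1513 = 10111101001
The topmost 1 is at position 10 (since 2^10 = 1024 ≤ 1513 < 2048).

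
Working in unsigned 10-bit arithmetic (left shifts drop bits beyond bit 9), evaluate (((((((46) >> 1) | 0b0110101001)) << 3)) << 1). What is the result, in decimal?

1008

46 = 0000101110
→ >> 1 → 0000010111 = 23
0b0110101001 = 0110101001
→ | → 0110111111 = 447
→ << 3 (mod 2^10) → 0111111000 = 504
→ << 1 (mod 2^10) → 1111110000 = 1008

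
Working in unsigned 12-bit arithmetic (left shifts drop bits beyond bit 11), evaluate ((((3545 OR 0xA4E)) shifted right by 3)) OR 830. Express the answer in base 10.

1023

3545 = 110111011001
0xA4E = 101001001110
→ OR → 111111011111 = 4063
→ shifted right by 3 → 000111111011 = 507
830 = 001100111110
→ OR → 001111111111 = 1023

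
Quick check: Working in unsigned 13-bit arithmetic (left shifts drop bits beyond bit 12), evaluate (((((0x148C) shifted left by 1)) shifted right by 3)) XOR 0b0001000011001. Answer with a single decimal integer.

0x148C = 1010010001100
→ shifted left by 1 (mod 2^13) → 0100100011000 = 2328
→ shifted right by 3 → 0000100100011 = 291
0b0001000011001 = 0001000011001
→ XOR → 0001100111010 = 826

826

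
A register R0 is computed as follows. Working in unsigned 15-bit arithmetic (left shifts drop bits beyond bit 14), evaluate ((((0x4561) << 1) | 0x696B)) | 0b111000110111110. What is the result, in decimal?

31743

0x4561 = 100010101100001
→ << 1 (mod 2^15) → 000101011000010 = 2754
0x696B = 110100101101011
→ | → 110101111101011 = 27627
0b111000110111110 = 111000110111110
→ | → 111101111111111 = 31743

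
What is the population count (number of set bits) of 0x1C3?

5

0x1C3 = 111000011
Count the 1s: 1 + 1 + 1 + 1 + 1 = 5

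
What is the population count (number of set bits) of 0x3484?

0x3484 = 11010010000100
Count the 1s: 1 + 1 + 1 + 1 + 1 = 5

5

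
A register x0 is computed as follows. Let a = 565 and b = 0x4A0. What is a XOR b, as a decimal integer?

565 = 01000110101
0x4A0 = 10010100000
XOR → 11010010101 = 1685

1685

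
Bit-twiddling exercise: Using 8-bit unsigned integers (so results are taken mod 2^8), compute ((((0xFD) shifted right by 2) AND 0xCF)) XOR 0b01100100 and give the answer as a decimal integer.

107

0xFD = 11111101
→ shifted right by 2 → 00111111 = 63
0xCF = 11001111
→ AND → 00001111 = 15
0b01100100 = 01100100
→ XOR → 01101011 = 107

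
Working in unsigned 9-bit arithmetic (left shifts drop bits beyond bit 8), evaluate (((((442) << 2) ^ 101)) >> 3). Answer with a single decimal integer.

17

442 = 110111010
→ << 2 (mod 2^9) → 011101000 = 232
101 = 001100101
→ ^ → 010001101 = 141
→ >> 3 → 000010001 = 17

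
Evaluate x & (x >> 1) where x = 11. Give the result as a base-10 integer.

1

x = 1011 = 11
x>>1 = 0101
AND  = 0001 = 1
(x & (x >> 1) has a 1 wherever x has two consecutive 1 bits.)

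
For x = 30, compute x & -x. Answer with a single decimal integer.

2

x = 11110 = 30
-x (two's complement) = …00010
AND   = 00010 = 2
(x & -x isolates the lowest set bit of x.)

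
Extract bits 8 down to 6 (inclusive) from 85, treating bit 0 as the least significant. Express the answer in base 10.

1

v = 0001010101
Shift right by 6: 0001
Mask low 3 bits: 001 = 1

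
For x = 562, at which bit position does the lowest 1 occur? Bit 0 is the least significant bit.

1

562 = 1000110010
Trailing zeros: 1, so the lowest set bit is bit 1 (value 2).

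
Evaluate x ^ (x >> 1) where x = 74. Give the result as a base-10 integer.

111

x = 1001010 = 74
x>>1 = 0100101
XOR  = 1101111 = 111
(x ^ (x >> 1) gives the standard binary-reflected Gray code of x.)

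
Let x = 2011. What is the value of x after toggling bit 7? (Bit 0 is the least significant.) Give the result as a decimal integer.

1883

x = 11111011011
bit 7 is currently 1; toggle it via x ^ (1 << 7) = x ^ 128
→ 11101011011 = 1883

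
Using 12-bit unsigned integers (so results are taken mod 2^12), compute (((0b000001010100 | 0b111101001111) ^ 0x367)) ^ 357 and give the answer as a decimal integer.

0b000001010100 = 000001010100
0b111101001111 = 111101001111
→ | → 111101011111 = 3935
0x367 = 001101100111
→ ^ → 110000111000 = 3128
357 = 000101100101
→ ^ → 110101011101 = 3421

3421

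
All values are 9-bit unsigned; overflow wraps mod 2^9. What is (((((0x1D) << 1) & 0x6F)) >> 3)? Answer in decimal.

0x1D = 000011101
→ << 1 (mod 2^9) → 000111010 = 58
0x6F = 001101111
→ & → 000101010 = 42
→ >> 3 → 000000101 = 5

5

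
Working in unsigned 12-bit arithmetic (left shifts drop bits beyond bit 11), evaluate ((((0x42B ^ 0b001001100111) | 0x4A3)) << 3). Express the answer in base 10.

0x42B = 010000101011
0b001001100111 = 001001100111
→ ^ → 011001001100 = 1612
0x4A3 = 010010100011
→ | → 011011101111 = 1775
→ << 3 (mod 2^12) → 011101111000 = 1912

1912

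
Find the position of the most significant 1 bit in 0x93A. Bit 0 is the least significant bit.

0x93A = 100100111010
The topmost 1 is at position 11 (since 2^11 = 2048 ≤ 2362 < 4096).

11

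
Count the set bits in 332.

332 = 101001100
Count the 1s: 1 + 1 + 1 + 1 = 4

4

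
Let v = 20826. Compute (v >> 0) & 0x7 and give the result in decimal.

2

v = 101000101011010
Shift right by 0: 101000101011010
Mask low 3 bits: 010 = 2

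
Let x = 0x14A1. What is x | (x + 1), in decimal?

5283

x = 1010010100001 = 5281
x + 1 = 1010010100010
OR    = 1010010100011 = 5283
(x | (x + 1) sets the lowest cleared bit.)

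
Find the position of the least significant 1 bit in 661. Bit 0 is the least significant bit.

661 = 1010010101
Trailing zeros: 0, so the lowest set bit is bit 0 (value 1).

0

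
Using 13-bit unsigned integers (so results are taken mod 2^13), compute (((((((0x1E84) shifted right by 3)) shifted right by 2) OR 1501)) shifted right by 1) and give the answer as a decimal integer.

0x1E84 = 1111010000100
→ shifted right by 3 → 0001111010000 = 976
→ shifted right by 2 → 0000011110100 = 244
1501 = 0010111011101
→ OR → 0010111111101 = 1533
→ shifted right by 1 → 0001011111110 = 766

766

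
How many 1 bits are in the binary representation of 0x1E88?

0x1E88 = 1111010001000
Count the 1s: 1 + 1 + 1 + 1 + 1 + 1 = 6

6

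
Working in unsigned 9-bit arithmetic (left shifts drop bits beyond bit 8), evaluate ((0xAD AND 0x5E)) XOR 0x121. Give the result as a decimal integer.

301

0xAD = 010101101
0x5E = 001011110
→ AND → 000001100 = 12
0x121 = 100100001
→ XOR → 100101101 = 301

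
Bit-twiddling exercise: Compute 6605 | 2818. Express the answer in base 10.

7119

6605 = 1100111001101
2818 = 0101100000010
 OR → 1101111001111 = 7119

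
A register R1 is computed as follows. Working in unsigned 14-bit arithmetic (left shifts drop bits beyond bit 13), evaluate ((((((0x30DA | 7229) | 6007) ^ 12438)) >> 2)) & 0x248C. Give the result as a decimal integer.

0x30DA = 11000011011010
7229 = 01110000111101
→ | → 11110011111111 = 15615
6007 = 01011101110111
→ | → 11111111111111 = 16383
12438 = 11000010010110
→ ^ → 00111101101001 = 3945
→ >> 2 → 00001111011010 = 986
0x248C = 10010010001100
→ & → 00000010001000 = 136

136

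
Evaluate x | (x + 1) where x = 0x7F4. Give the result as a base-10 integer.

2037

x = 11111110100 = 2036
x + 1 = 11111110101
OR    = 11111110101 = 2037
(x | (x + 1) sets the lowest cleared bit.)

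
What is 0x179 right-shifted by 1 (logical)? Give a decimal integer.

188

0x179 = 101111001
shift right by 1 → 010111100 = 188
(equivalently, floor(377 / 2))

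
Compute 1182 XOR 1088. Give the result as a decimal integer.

1182 = 10010011110
1088 = 10001000000
XOR → 00011011110 = 222

222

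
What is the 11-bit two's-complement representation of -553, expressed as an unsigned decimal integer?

553 in 11 bits: 01000101001
Invert: 10111010110
Add 1:  10111010111 = 1495
(Check: 2^11 - 553 = 2048 - 553 = 1495.)

1495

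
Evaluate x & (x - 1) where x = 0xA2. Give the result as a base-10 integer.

x = 10100010 = 162
x - 1 = 10100001
AND   = 10100000 = 160
(x & (x - 1) clears the lowest set bit of x.)

160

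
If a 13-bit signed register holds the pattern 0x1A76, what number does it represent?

pattern = 1101001110110 (MSB is 1 ⇒ negative)
Invert: 0010110001001, add 1 → 0010110001010 = 1418, so the value is -1418.
(Equivalently: 6774 - 2^13 = 6774 - 8192 = -1418.)

-1418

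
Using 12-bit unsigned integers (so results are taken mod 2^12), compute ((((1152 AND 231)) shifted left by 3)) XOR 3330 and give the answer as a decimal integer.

1152 = 010010000000
231 = 000011100111
→ AND → 000010000000 = 128
→ shifted left by 3 (mod 2^12) → 010000000000 = 1024
3330 = 110100000010
→ XOR → 100100000010 = 2306

2306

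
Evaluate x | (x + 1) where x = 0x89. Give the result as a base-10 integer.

x = 10001001 = 137
x + 1 = 10001010
OR    = 10001011 = 139
(x | (x + 1) sets the lowest cleared bit.)

139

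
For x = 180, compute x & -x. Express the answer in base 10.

x = 10110100 = 180
-x (two's complement) = …01001100
AND   = 00000100 = 4
(x & -x isolates the lowest set bit of x.)

4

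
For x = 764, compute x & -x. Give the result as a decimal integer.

4

x = 1011111100 = 764
-x (two's complement) = …0100000100
AND   = 0000000100 = 4
(x & -x isolates the lowest set bit of x.)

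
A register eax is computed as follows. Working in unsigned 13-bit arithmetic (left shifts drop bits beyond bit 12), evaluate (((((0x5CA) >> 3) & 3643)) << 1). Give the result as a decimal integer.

114

0x5CA = 0010111001010
→ >> 3 → 0000010111001 = 185
3643 = 0111000111011
→ & → 0000000111001 = 57
→ << 1 (mod 2^13) → 0000001110010 = 114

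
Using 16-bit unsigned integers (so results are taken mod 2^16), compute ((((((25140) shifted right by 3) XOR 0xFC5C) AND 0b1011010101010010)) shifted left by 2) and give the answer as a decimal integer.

49224

25140 = 0110001000110100
→ shifted right by 3 → 0000110001000110 = 3142
0xFC5C = 1111110001011100
→ XOR → 1111000000011010 = 61466
0b1011010101010010 = 1011010101010010
→ AND → 1011000000010010 = 45074
→ shifted left by 2 (mod 2^16) → 1100000001001000 = 49224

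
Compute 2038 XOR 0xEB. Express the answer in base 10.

1821

2038 = 11111110110
0xEB = 00011101011
XOR → 11100011101 = 1821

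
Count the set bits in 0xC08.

0xC08 = 110000001000
Count the 1s: 1 + 1 + 1 = 3

3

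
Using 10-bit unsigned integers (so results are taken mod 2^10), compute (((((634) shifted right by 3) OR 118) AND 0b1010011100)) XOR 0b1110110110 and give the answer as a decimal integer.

938

634 = 1001111010
→ shifted right by 3 → 0001001111 = 79
118 = 0001110110
→ OR → 0001111111 = 127
0b1010011100 = 1010011100
→ AND → 0000011100 = 28
0b1110110110 = 1110110110
→ XOR → 1110101010 = 938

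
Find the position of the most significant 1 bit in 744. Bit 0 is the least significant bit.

744 = 1011101000
The topmost 1 is at position 9 (since 2^9 = 512 ≤ 744 < 1024).

9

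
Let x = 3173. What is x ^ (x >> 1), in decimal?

2647

x = 110001100101 = 3173
x>>1 = 011000110010
XOR  = 101001010111 = 2647
(x ^ (x >> 1) gives the standard binary-reflected Gray code of x.)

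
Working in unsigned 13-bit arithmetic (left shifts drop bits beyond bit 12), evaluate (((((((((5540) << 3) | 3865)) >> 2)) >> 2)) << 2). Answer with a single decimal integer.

972

5540 = 1010110100100
→ << 3 (mod 2^13) → 0110100100000 = 3360
3865 = 0111100011001
→ | → 0111100111001 = 3897
→ >> 2 → 0001111001110 = 974
→ >> 2 → 0000011110011 = 243
→ << 2 (mod 2^13) → 0001111001100 = 972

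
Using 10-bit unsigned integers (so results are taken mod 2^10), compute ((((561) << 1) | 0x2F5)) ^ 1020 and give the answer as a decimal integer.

561 = 1000110001
→ << 1 (mod 2^10) → 0001100010 = 98
0x2F5 = 1011110101
→ | → 1011110111 = 759
1020 = 1111111100
→ ^ → 0100001011 = 267

267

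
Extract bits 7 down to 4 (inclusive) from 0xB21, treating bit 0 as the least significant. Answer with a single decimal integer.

v = 101100100001
Shift right by 4: 10110010
Mask low 4 bits: 0010 = 2

2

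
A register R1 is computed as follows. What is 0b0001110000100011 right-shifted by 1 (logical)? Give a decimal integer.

x = 1110000100011
shift right by 1 → 0111000010001 = 3601
(equivalently, floor(7203 / 2))

3601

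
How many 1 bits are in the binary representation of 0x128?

0x128 = 100101000
Count the 1s: 1 + 1 + 1 = 3

3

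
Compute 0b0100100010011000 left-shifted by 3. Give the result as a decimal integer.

x = 000100100010011000
shift left by 3 → 100100010011000000 = 148672
(equivalently, 18584 × 2^3 = 18584 × 8)

148672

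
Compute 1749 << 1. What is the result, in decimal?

1749 = 011011010101
shift left by 1 → 110110101010 = 3498
(equivalently, 1749 × 2^1 = 1749 × 2)

3498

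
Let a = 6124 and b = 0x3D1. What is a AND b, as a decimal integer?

6124 = 1011111101100
0x3D1 = 0001111010001
AND → 0001111000000 = 960

960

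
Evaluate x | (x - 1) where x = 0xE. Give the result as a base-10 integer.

15

x = 1110 = 14
x - 1 = 1101
OR    = 1111 = 15
(x | (x - 1) sets all bits below the lowest set bit.)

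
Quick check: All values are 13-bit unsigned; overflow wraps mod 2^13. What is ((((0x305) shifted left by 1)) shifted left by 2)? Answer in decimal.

6184

0x305 = 0001100000101
→ shifted left by 1 (mod 2^13) → 0011000001010 = 1546
→ shifted left by 2 (mod 2^13) → 1100000101000 = 6184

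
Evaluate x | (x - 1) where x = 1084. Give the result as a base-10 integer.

1087

x = 10000111100 = 1084
x - 1 = 10000111011
OR    = 10000111111 = 1087
(x | (x - 1) sets all bits below the lowest set bit.)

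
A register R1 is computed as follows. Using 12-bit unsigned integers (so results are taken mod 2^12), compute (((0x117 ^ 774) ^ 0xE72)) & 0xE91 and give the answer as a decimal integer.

3073

0x117 = 000100010111
774 = 001100000110
→ ^ → 001000010001 = 529
0xE72 = 111001110010
→ ^ → 110001100011 = 3171
0xE91 = 111010010001
→ & → 110000000001 = 3073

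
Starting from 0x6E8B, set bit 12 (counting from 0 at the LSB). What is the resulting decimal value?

x = 110111010001011
bit 12 is currently 0; set it via x | (1 << 12) = x | 4096
→ 111111010001011 = 32395

32395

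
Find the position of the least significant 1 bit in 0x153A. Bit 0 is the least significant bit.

0x153A = 1010100111010
Trailing zeros: 1, so the lowest set bit is bit 1 (value 2).

1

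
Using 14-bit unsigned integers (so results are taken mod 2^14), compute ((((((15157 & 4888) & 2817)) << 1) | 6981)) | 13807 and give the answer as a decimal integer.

16367

15157 = 11101100110101
4888 = 01001100011000
→ & → 01001100010000 = 4880
2817 = 00101100000001
→ & → 00001100000000 = 768
→ << 1 (mod 2^14) → 00011000000000 = 1536
6981 = 01101101000101
→ | → 01111101000101 = 8005
13807 = 11010111101111
→ | → 11111111101111 = 16367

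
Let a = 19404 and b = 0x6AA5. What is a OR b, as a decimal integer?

19404 = 100101111001100
0x6AA5 = 110101010100101
 OR → 110101111101101 = 27629

27629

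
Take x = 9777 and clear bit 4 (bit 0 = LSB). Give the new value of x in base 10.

9761

x = 10011000110001
bit 4 is currently 1; clear it via x & ~(1 << 4) = x & ~16
→ 10011000100001 = 9761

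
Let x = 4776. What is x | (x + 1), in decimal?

4777

x = 1001010101000 = 4776
x + 1 = 1001010101001
OR    = 1001010101001 = 4777
(x | (x + 1) sets the lowest cleared bit.)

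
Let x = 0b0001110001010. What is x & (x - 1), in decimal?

x = 1110001010 = 906
x - 1 = 1110001001
AND   = 1110001000 = 904
(x & (x - 1) clears the lowest set bit of x.)

904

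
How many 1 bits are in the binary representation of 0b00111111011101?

10

n = 111111011101
Count the 1s: 1 + 1 + 1 + 1 + 1 + 1 + 1 + 1 + 1 + 1 = 10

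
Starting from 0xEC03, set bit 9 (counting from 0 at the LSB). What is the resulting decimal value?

x = 1110110000000011
bit 9 is currently 0; set it via x | (1 << 9) = x | 512
→ 1110111000000011 = 60931

60931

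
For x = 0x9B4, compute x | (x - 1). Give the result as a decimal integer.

2487

x = 100110110100 = 2484
x - 1 = 100110110011
OR    = 100110110111 = 2487
(x | (x - 1) sets all bits below the lowest set bit.)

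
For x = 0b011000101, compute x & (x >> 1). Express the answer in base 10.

x = 11000101 = 197
x>>1 = 01100010
AND  = 01000000 = 64
(x & (x >> 1) has a 1 wherever x has two consecutive 1 bits.)

64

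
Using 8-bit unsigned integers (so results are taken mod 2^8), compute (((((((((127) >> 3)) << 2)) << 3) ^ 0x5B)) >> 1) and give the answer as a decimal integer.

93

127 = 01111111
→ >> 3 → 00001111 = 15
→ << 2 (mod 2^8) → 00111100 = 60
→ << 3 (mod 2^8) → 11100000 = 224
0x5B = 01011011
→ ^ → 10111011 = 187
→ >> 1 → 01011101 = 93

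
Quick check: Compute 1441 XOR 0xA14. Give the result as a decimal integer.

4021

1441 = 010110100001
0xA14 = 101000010100
XOR → 111110110101 = 4021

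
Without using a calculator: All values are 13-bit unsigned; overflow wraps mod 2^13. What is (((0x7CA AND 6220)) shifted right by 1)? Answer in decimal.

36

0x7CA = 0011111001010
6220 = 1100001001100
→ AND → 0000001001000 = 72
→ shifted right by 1 → 0000000100100 = 36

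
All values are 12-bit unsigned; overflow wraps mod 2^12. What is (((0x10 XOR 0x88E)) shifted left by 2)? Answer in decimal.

0x10 = 000000010000
0x88E = 100010001110
→ XOR → 100010011110 = 2206
→ shifted left by 2 (mod 2^12) → 001001111000 = 632

632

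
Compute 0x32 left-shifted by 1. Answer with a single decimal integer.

0x32 = 0110010
shift left by 1 → 1100100 = 100
(equivalently, 50 × 2^1 = 50 × 2)

100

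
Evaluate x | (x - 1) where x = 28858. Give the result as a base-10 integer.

28859

x = 111000010111010 = 28858
x - 1 = 111000010111001
OR    = 111000010111011 = 28859
(x | (x - 1) sets all bits below the lowest set bit.)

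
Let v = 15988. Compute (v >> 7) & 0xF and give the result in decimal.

12

v = 011111001110100
Shift right by 7: 01111100
Mask low 4 bits: 1100 = 12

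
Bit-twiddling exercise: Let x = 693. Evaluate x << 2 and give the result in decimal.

693 = 001010110101
shift left by 2 → 101011010100 = 2772
(equivalently, 693 × 2^2 = 693 × 4)

2772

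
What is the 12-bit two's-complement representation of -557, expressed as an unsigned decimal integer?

3539

557 in 12 bits: 001000101101
Invert: 110111010010
Add 1:  110111010011 = 3539
(Check: 2^12 - 557 = 4096 - 557 = 3539.)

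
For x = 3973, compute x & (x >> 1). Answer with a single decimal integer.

1920

x = 111110000101 = 3973
x>>1 = 011111000010
AND  = 011110000000 = 1920
(x & (x >> 1) has a 1 wherever x has two consecutive 1 bits.)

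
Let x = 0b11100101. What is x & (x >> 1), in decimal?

96

x = 11100101 = 229
x>>1 = 01110010
AND  = 01100000 = 96
(x & (x >> 1) has a 1 wherever x has two consecutive 1 bits.)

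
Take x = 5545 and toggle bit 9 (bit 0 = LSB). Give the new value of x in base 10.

6057

x = 01010110101001
bit 9 is currently 0; toggle it via x ^ (1 << 9) = x ^ 512
→ 01011110101001 = 6057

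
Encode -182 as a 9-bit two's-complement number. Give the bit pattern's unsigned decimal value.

330

182 in 9 bits: 010110110
Invert: 101001001
Add 1:  101001010 = 330
(Check: 2^9 - 182 = 512 - 182 = 330.)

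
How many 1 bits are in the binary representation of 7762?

7

7762 = 1111001010010
Count the 1s: 1 + 1 + 1 + 1 + 1 + 1 + 1 = 7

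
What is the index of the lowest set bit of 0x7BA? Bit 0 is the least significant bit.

0x7BA = 11110111010
Trailing zeros: 1, so the lowest set bit is bit 1 (value 2).

1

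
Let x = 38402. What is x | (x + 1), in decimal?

38403

x = 1001011000000010 = 38402
x + 1 = 1001011000000011
OR    = 1001011000000011 = 38403
(x | (x + 1) sets the lowest cleared bit.)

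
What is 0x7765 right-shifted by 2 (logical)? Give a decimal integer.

0x7765 = 111011101100101
shift right by 2 → 001110111011001 = 7641
(equivalently, floor(30565 / 4))

7641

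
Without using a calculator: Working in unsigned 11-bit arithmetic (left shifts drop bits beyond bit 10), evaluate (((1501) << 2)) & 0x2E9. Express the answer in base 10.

608

1501 = 10111011101
→ << 2 (mod 2^11) → 11101110100 = 1908
0x2E9 = 01011101001
→ & → 01001100000 = 608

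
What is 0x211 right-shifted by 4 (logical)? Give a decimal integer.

33

0x211 = 1000010001
shift right by 4 → 0000100001 = 33
(equivalently, floor(529 / 16))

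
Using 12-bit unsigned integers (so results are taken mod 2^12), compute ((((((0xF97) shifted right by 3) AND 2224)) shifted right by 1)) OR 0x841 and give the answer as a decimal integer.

0xF97 = 111110010111
→ shifted right by 3 → 000111110010 = 498
2224 = 100010110000
→ AND → 000010110000 = 176
→ shifted right by 1 → 000001011000 = 88
0x841 = 100001000001
→ OR → 100001011001 = 2137

2137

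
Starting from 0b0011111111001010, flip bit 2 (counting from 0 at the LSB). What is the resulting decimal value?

x = 0011111111001010
bit 2 is currently 0; toggle it via x ^ (1 << 2) = x ^ 4
→ 0011111111001110 = 16334

16334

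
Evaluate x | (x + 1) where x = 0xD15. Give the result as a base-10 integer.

x = 110100010101 = 3349
x + 1 = 110100010110
OR    = 110100010111 = 3351
(x | (x + 1) sets the lowest cleared bit.)

3351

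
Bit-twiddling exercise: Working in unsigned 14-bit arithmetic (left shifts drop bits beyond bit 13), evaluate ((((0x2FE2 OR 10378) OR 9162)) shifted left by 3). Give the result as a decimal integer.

0x2FE2 = 10111111100010
10378 = 10100010001010
→ OR → 10111111101010 = 12266
9162 = 10001111001010
→ OR → 10111111101010 = 12266
→ shifted left by 3 (mod 2^14) → 11111101010000 = 16208

16208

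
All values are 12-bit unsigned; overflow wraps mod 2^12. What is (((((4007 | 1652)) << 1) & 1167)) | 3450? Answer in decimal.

4007 = 111110100111
1652 = 011001110100
→ | → 111111110111 = 4087
→ << 1 (mod 2^12) → 111111101110 = 4078
1167 = 010010001111
→ & → 010010001110 = 1166
3450 = 110101111010
→ | → 110111111110 = 3582

3582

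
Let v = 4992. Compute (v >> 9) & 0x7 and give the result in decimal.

v = 1001110000000
Shift right by 9: 1001
Mask low 3 bits: 001 = 1

1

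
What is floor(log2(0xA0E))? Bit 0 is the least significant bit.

0xA0E = 101000001110
The topmost 1 is at position 11 (since 2^11 = 2048 ≤ 2574 < 4096).

11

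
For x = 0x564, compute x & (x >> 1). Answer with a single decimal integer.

32

x = 10101100100 = 1380
x>>1 = 01010110010
AND  = 00000100000 = 32
(x & (x >> 1) has a 1 wherever x has two consecutive 1 bits.)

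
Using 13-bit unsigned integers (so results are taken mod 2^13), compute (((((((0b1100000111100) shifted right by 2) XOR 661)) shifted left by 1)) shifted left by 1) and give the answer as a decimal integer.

0b1100000111100 = 1100000111100
→ shifted right by 2 → 0011000001111 = 1551
661 = 0001010010101
→ XOR → 0010010011010 = 1178
→ shifted left by 1 (mod 2^13) → 0100100110100 = 2356
→ shifted left by 1 (mod 2^13) → 1001001101000 = 4712

4712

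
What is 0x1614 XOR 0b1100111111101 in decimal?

0x1614 = 1011000010100
b = 1100111111101
XOR → 0111111101001 = 4073

4073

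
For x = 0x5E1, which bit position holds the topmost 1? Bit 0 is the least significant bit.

0x5E1 = 10111100001
The topmost 1 is at position 10 (since 2^10 = 1024 ≤ 1505 < 2048).

10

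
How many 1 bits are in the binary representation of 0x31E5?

0x31E5 = 11000111100101
Count the 1s: 1 + 1 + 1 + 1 + 1 + 1 + 1 + 1 = 8

8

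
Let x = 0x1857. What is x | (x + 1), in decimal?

x = 1100001010111 = 6231
x + 1 = 1100001011000
OR    = 1100001011111 = 6239
(x | (x + 1) sets the lowest cleared bit.)

6239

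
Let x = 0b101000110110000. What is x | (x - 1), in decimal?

20927

x = 101000110110000 = 20912
x - 1 = 101000110101111
OR    = 101000110111111 = 20927
(x | (x - 1) sets all bits below the lowest set bit.)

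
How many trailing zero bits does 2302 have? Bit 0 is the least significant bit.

1

2302 = 100011111110
Trailing zeros: 1, so the lowest set bit is bit 1 (value 2).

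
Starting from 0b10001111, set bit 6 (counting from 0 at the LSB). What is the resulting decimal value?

x = 10001111
bit 6 is currently 0; set it via x | (1 << 6) = x | 64
→ 11001111 = 207

207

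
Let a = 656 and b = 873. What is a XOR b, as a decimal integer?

656 = 1010010000
873 = 1101101001
XOR → 0111111001 = 505

505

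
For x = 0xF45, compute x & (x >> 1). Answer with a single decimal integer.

x = 111101000101 = 3909
x>>1 = 011110100010
AND  = 011100000000 = 1792
(x & (x >> 1) has a 1 wherever x has two consecutive 1 bits.)

1792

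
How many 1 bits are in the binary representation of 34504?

34504 = 1000011011001000
Count the 1s: 1 + 1 + 1 + 1 + 1 + 1 = 6

6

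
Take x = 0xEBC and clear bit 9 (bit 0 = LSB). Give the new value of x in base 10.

3260

x = 111010111100
bit 9 is currently 1; clear it via x & ~(1 << 9) = x & ~512
→ 110010111100 = 3260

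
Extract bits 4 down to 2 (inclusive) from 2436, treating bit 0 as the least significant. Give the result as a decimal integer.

v = 100110000100
Shift right by 2: 1001100001
Mask low 3 bits: 001 = 1

1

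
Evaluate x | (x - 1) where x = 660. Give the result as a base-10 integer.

x = 1010010100 = 660
x - 1 = 1010010011
OR    = 1010010111 = 663
(x | (x - 1) sets all bits below the lowest set bit.)

663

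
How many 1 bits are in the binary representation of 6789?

6789 = 1101010000101
Count the 1s: 1 + 1 + 1 + 1 + 1 + 1 = 6

6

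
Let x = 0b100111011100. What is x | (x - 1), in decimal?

2527

x = 100111011100 = 2524
x - 1 = 100111011011
OR    = 100111011111 = 2527
(x | (x - 1) sets all bits below the lowest set bit.)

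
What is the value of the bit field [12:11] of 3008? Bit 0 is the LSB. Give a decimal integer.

1

v = 00101111000000
Shift right by 11: 001
Mask low 2 bits: 01 = 1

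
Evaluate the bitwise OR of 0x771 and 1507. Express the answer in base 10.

2035

0x771 = 11101110001
1507 = 10111100011
 OR → 11111110011 = 2035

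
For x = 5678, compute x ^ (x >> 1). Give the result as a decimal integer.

x = 1011000101110 = 5678
x>>1 = 0101100010111
XOR  = 1110100111001 = 7481
(x ^ (x >> 1) gives the standard binary-reflected Gray code of x.)

7481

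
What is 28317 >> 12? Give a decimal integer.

28317 = 110111010011101
shift right by 12 → 000000000000110 = 6
(equivalently, floor(28317 / 4096))

6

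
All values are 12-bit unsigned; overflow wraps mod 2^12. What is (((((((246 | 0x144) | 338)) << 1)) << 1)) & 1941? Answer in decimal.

246 = 000011110110
0x144 = 000101000100
→ | → 000111110110 = 502
338 = 000101010010
→ | → 000111110110 = 502
→ << 1 (mod 2^12) → 001111101100 = 1004
→ << 1 (mod 2^12) → 011111011000 = 2008
1941 = 011110010101
→ & → 011110010000 = 1936

1936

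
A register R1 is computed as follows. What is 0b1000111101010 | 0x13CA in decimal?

a = 1000111101010
0x13CA = 1001111001010
 OR → 1001111101010 = 5098

5098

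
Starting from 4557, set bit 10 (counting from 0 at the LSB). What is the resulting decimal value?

x = 1000111001101
bit 10 is currently 0; set it via x | (1 << 10) = x | 1024
→ 1010111001101 = 5581

5581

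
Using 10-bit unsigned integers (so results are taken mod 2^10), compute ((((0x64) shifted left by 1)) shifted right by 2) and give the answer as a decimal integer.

0x64 = 0001100100
→ shifted left by 1 (mod 2^10) → 0011001000 = 200
→ shifted right by 2 → 0000110010 = 50

50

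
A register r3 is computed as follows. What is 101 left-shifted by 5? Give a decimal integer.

3232

101 = 000001100101
shift left by 5 → 110010100000 = 3232
(equivalently, 101 × 2^5 = 101 × 32)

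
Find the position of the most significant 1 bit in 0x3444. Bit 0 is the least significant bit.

0x3444 = 11010001000100
The topmost 1 is at position 13 (since 2^13 = 8192 ≤ 13380 < 16384).

13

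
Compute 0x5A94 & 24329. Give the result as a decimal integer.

0x5A94 = 101101010010100
24329 = 101111100001001
AND → 101101000000000 = 23040

23040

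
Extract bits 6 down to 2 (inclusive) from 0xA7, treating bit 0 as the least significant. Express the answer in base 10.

9

v = 10100111
Shift right by 2: 101001
Mask low 5 bits: 01001 = 9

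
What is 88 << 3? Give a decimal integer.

88 = 0001011000
shift left by 3 → 1011000000 = 704
(equivalently, 88 × 2^3 = 88 × 8)

704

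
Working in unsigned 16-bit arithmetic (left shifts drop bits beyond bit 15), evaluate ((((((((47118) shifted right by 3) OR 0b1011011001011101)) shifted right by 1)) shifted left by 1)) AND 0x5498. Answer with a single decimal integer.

5144

47118 = 1011100000001110
→ shifted right by 3 → 0001011100000001 = 5889
0b1011011001011101 = 1011011001011101
→ OR → 1011011101011101 = 46941
→ shifted right by 1 → 0101101110101110 = 23470
→ shifted left by 1 (mod 2^16) → 1011011101011100 = 46940
0x5498 = 0101010010011000
→ AND → 0001010000011000 = 5144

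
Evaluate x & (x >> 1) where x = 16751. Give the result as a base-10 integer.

x = 100000101101111 = 16751
x>>1 = 010000010110111
AND  = 000000000100111 = 39
(x & (x >> 1) has a 1 wherever x has two consecutive 1 bits.)

39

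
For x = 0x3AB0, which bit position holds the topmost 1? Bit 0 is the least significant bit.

13

0x3AB0 = 11101010110000
The topmost 1 is at position 13 (since 2^13 = 8192 ≤ 15024 < 16384).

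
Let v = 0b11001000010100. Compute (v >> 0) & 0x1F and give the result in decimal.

20

v = 11001000010100
Shift right by 0: 11001000010100
Mask low 5 bits: 10100 = 20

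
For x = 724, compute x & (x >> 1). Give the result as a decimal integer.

x = 1011010100 = 724
x>>1 = 0101101010
AND  = 0001000000 = 64
(x & (x >> 1) has a 1 wherever x has two consecutive 1 bits.)

64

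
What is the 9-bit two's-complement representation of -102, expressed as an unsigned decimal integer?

102 in 9 bits: 001100110
Invert: 110011001
Add 1:  110011010 = 410
(Check: 2^9 - 102 = 512 - 102 = 410.)

410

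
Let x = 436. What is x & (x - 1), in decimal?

432

x = 110110100 = 436
x - 1 = 110110011
AND   = 110110000 = 432
(x & (x - 1) clears the lowest set bit of x.)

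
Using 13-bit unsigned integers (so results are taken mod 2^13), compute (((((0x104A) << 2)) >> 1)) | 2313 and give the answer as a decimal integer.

0x104A = 1000001001010
→ << 2 (mod 2^13) → 0000100101000 = 296
→ >> 1 → 0000010010100 = 148
2313 = 0100100001001
→ | → 0100110011101 = 2461

2461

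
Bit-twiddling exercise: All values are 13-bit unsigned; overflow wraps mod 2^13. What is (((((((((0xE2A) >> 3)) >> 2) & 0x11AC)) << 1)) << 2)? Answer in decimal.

0xE2A = 0111000101010
→ >> 3 → 0000111000101 = 453
→ >> 2 → 0000001110001 = 113
0x11AC = 1000110101100
→ & → 0000000100000 = 32
→ << 1 (mod 2^13) → 0000001000000 = 64
→ << 2 (mod 2^13) → 0000100000000 = 256

256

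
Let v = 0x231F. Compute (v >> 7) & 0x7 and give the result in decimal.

6

v = 10001100011111
Shift right by 7: 1000110
Mask low 3 bits: 110 = 6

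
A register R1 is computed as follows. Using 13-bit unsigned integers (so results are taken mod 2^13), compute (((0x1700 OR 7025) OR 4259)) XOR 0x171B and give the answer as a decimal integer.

0x1700 = 1011100000000
7025 = 1101101110001
→ OR → 1111101110001 = 8049
4259 = 1000010100011
→ OR → 1111111110011 = 8179
0x171B = 1011100011011
→ XOR → 0100011101000 = 2280

2280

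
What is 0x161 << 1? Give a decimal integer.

0x161 = 0101100001
shift left by 1 → 1011000010 = 706
(equivalently, 353 × 2^1 = 353 × 2)

706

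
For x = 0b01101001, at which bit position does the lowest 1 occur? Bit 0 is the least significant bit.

0

0b01101001 = 1101001
Trailing zeros: 0, so the lowest set bit is bit 0 (value 1).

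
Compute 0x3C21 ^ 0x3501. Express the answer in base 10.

0x3C21 = 11110000100001
0x3501 = 11010100000001
XOR → 00100100100000 = 2336

2336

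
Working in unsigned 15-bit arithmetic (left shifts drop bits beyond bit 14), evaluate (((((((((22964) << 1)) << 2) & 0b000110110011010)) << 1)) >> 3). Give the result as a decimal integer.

864

22964 = 101100110110100
→ << 1 (mod 2^15) → 011001101101000 = 13160
→ << 2 (mod 2^15) → 100110110100000 = 19872
0b000110110011010 = 000110110011010
→ & → 000110110000000 = 3456
→ << 1 (mod 2^15) → 001101100000000 = 6912
→ >> 3 → 000001101100000 = 864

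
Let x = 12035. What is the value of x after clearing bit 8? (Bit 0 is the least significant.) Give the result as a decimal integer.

x = 010111100000011
bit 8 is currently 1; clear it via x & ~(1 << 8) = x & ~256
→ 010111000000011 = 11779

11779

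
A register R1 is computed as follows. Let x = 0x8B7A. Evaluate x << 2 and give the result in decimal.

0x8B7A = 001000101101111010
shift left by 2 → 100010110111101000 = 142824
(equivalently, 35706 × 2^2 = 35706 × 4)

142824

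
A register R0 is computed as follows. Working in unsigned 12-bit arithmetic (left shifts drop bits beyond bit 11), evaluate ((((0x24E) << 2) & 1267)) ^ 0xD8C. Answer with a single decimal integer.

0x24E = 001001001110
→ << 2 (mod 2^12) → 100100111000 = 2360
1267 = 010011110011
→ & → 000000110000 = 48
0xD8C = 110110001100
→ ^ → 110110111100 = 3516

3516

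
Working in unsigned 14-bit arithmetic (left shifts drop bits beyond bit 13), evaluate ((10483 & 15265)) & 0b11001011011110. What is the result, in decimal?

8320

10483 = 10100011110011
15265 = 11101110100001
→ & → 10100010100001 = 10401
0b11001011011110 = 11001011011110
→ & → 10000010000000 = 8320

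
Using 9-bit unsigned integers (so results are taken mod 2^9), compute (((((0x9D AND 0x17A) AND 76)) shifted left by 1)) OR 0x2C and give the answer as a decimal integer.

0x9D = 010011101
0x17A = 101111010
→ AND → 000011000 = 24
76 = 001001100
→ AND → 000001000 = 8
→ shifted left by 1 (mod 2^9) → 000010000 = 16
0x2C = 000101100
→ OR → 000111100 = 60

60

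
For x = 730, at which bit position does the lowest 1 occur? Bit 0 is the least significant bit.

730 = 1011011010
Trailing zeros: 1, so the lowest set bit is bit 1 (value 2).

1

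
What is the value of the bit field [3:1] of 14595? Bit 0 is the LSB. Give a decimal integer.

1

v = 011100100000011
Shift right by 1: 01110010000001
Mask low 3 bits: 001 = 1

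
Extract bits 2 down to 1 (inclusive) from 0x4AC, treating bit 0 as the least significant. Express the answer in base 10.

v = 010010101100
Shift right by 1: 01001010110
Mask low 2 bits: 10 = 2

2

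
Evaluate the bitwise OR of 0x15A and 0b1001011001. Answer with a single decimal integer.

0x15A = 0101011010
b = 1001011001
 OR → 1101011011 = 859

859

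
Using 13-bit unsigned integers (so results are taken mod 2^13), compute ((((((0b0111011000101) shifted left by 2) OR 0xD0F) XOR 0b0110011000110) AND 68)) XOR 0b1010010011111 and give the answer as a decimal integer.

0b0111011000101 = 0111011000101
→ shifted left by 2 (mod 2^13) → 1101100010100 = 6932
0xD0F = 0110100001111
→ OR → 1111100011111 = 7967
0b0110011000110 = 0110011000110
→ XOR → 1001111011001 = 5081
68 = 0000001000100
→ AND → 0000001000000 = 64
0b1010010011111 = 1010010011111
→ XOR → 1010011011111 = 5343

5343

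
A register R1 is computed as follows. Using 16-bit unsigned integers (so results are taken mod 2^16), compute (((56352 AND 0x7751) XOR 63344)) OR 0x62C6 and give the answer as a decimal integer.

58358

56352 = 1101110000100000
0x7751 = 0111011101010001
→ AND → 0101010000000000 = 21504
63344 = 1111011101110000
→ XOR → 1010001101110000 = 41840
0x62C6 = 0110001011000110
→ OR → 1110001111110110 = 58358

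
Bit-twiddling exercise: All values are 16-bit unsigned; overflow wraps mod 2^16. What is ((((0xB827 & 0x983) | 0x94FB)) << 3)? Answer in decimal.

59352

0xB827 = 1011100000100111
0x983 = 0000100110000011
→ & → 0000100000000011 = 2051
0x94FB = 1001010011111011
→ | → 1001110011111011 = 40187
→ << 3 (mod 2^16) → 1110011111011000 = 59352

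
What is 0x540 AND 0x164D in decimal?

0x540 = 0010101000000
0x164D = 1011001001101
AND → 0010001000000 = 1088

1088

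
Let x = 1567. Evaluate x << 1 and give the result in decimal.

1567 = 011000011111
shift left by 1 → 110000111110 = 3134
(equivalently, 1567 × 2^1 = 1567 × 2)

3134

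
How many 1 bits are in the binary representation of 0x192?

0x192 = 110010010
Count the 1s: 1 + 1 + 1 + 1 = 4

4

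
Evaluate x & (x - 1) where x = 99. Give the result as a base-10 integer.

x = 1100011 = 99
x - 1 = 1100010
AND   = 1100010 = 98
(x & (x - 1) clears the lowest set bit of x.)

98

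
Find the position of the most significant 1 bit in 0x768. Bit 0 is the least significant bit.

0x768 = 11101101000
The topmost 1 is at position 10 (since 2^10 = 1024 ≤ 1896 < 2048).

10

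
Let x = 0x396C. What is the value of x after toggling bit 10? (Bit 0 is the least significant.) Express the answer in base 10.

x = 011100101101100
bit 10 is currently 0; toggle it via x ^ (1 << 10) = x ^ 1024
→ 011110101101100 = 15724

15724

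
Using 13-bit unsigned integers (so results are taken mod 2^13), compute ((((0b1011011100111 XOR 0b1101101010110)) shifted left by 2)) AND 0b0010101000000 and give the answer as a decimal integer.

0b1011011100111 = 1011011100111
0b1101101010110 = 1101101010110
→ XOR → 0110110110001 = 3505
→ shifted left by 2 (mod 2^13) → 1011011000100 = 5828
0b0010101000000 = 0010101000000
→ AND → 0010001000000 = 1088

1088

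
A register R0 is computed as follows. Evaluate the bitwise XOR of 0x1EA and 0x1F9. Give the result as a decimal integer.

0x1EA = 111101010
0x1F9 = 111111001
XOR → 000010011 = 19

19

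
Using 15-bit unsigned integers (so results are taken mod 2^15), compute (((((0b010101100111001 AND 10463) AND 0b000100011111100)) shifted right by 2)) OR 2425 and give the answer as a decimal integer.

2943

0b010101100111001 = 010101100111001
10463 = 010100011011111
→ AND → 010100000011001 = 10265
0b000100011111100 = 000100011111100
→ AND → 000100000011000 = 2072
→ shifted right by 2 → 000001000000110 = 518
2425 = 000100101111001
→ OR → 000101101111111 = 2943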